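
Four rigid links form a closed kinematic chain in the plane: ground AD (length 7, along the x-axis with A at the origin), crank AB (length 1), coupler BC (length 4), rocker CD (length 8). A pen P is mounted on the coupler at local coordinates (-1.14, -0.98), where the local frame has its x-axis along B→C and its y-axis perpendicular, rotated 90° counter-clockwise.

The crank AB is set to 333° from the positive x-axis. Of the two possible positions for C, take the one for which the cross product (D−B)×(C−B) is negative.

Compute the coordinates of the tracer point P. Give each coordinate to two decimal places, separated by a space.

0.08 0.81

A=(0,0), D=(7.00,0)
B = A + 1.00·(cos333°, sin333°) = (0.8910, -0.4540)
|BD| = 6.1258
circle(B,4.00) ∩ circle(D,8.00): a=-0.8549, h=3.9076
  candidates: C₊=(-0.2511,3.3795) cross=23.937; C₋=(0.3280,-4.4142) cross=-23.937
  mode - wants cross < 0 → take C=(0.3280,-4.4142) (cross=-23.937)
ex = (C−B)/|BC| = (-0.1407,-0.9900); ey = (0.9900,-0.1407)
P = B + -1.14·ex + -0.98·ey = (0.0812,0.8126)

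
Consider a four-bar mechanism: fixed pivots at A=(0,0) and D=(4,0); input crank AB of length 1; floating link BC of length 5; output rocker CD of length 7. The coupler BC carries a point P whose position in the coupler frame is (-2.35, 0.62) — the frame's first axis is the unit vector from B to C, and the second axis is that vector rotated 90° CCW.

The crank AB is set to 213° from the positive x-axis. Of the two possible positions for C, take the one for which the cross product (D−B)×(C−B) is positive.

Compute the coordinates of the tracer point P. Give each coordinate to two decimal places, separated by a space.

A=(0,0), D=(4.00,0)
B = A + 1.00·(cos213°, sin213°) = (-0.8387, -0.5446)
|BD| = 4.8692
circle(B,5.00) ∩ circle(D,7.00): a=-0.0298, h=4.9999
  candidates: C₊=(-1.4276,4.4206) cross=24.346; C₋=(-0.3091,-5.5165) cross=-24.346
  mode + wants cross > 0 → take C=(-1.4276,4.4206) (cross=24.346)
ex = (C−B)/|BC| = (-0.1178,0.9930); ey = (-0.9930,-0.1178)
P = B + -2.35·ex + 0.62·ey = (-1.1776,-2.9513)

-1.18 -2.95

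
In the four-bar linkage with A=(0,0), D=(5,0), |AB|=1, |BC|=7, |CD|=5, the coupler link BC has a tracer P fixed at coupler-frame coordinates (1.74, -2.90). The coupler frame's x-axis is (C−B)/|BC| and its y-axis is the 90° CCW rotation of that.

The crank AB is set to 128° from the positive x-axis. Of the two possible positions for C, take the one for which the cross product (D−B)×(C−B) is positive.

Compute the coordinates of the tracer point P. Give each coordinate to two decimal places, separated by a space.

A=(0,0), D=(5.00,0)
B = A + 1.00·(cos128°, sin128°) = (-0.6157, 0.7880)
|BD| = 5.6707
circle(B,7.00) ∩ circle(D,5.00): a=4.9515, h=4.9480
  candidates: C₊=(4.9754,4.9999) cross=28.059; C₋=(3.6002,-4.8001) cross=-28.059
  mode + wants cross > 0 → take C=(4.9754,4.9999) (cross=28.059)
ex = (C−B)/|BC| = (0.7987,0.6017); ey = (-0.6017,0.7987)
P = B + 1.74·ex + -2.90·ey = (2.5191,-0.4813)

2.52 -0.48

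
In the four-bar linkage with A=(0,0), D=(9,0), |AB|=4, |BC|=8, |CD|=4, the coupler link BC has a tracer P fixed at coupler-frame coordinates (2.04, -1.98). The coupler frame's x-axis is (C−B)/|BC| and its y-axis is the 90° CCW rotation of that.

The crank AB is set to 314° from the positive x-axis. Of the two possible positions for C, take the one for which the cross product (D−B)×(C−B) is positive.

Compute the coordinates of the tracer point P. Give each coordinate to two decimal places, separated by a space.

5.57 -2.35

A=(0,0), D=(9.00,0)
B = A + 4.00·(cos314°, sin314°) = (2.7786, -2.8774)
|BD| = 6.8545
circle(B,8.00) ∩ circle(D,4.00): a=6.9286, h=3.9993
  candidates: C₊=(7.3884,3.6610) cross=27.413; C₋=(10.7460,-3.5988) cross=-27.413
  mode + wants cross > 0 → take C=(7.3884,3.6610) (cross=27.413)
ex = (C−B)/|BC| = (0.5762,0.8173); ey = (-0.8173,0.5762)
P = B + 2.04·ex + -1.98·ey = (5.5724,-2.3510)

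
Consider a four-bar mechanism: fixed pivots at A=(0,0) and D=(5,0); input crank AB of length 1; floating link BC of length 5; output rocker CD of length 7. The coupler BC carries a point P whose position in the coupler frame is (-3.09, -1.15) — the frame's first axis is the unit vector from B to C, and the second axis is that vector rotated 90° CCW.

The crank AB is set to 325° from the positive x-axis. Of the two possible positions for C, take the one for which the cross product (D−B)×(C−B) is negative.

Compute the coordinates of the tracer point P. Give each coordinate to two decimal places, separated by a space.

A=(0,0), D=(5.00,0)
B = A + 1.00·(cos325°, sin325°) = (0.8192, -0.5736)
|BD| = 4.2200
circle(B,5.00) ∩ circle(D,7.00): a=-0.7336, h=4.9459
  candidates: C₊=(-0.5799,4.2267) cross=20.872; C₋=(0.7646,-5.5733) cross=-20.872
  mode - wants cross < 0 → take C=(0.7646,-5.5733) (cross=-20.872)
ex = (C−B)/|BC| = (-0.0109,-0.9999); ey = (0.9999,-0.0109)
P = B + -3.09·ex + -1.15·ey = (-0.2971,2.5288)

-0.30 2.53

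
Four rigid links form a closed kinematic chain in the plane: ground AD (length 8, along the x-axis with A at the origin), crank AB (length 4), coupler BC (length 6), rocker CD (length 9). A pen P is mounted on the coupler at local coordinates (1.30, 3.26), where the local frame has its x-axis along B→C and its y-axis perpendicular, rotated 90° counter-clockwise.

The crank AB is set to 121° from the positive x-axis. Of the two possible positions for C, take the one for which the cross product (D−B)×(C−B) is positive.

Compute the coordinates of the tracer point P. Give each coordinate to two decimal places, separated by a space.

A=(0,0), D=(8.00,0)
B = A + 4.00·(cos121°, sin121°) = (-2.0602, 3.4287)
|BD| = 10.6284
circle(B,6.00) ∩ circle(D,9.00): a=3.1972, h=5.0772
  candidates: C₊=(2.6040,7.2030) cross=53.962; C₋=(-0.6717,-2.4085) cross=-53.962
  mode + wants cross > 0 → take C=(2.6040,7.2030) (cross=53.962)
ex = (C−B)/|BC| = (0.7774,0.6291); ey = (-0.6291,0.7774)
P = B + 1.30·ex + 3.26·ey = (-3.1003,6.7806)

-3.10 6.78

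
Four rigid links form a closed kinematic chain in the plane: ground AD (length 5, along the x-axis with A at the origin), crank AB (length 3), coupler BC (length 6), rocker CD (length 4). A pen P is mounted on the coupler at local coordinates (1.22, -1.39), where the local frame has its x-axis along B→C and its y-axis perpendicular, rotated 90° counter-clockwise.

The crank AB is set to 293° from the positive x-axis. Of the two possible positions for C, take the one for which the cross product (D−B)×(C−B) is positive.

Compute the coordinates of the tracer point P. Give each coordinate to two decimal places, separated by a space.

2.79 -1.87

A=(0,0), D=(5.00,0)
B = A + 3.00·(cos293°, sin293°) = (1.1722, -2.7615)
|BD| = 4.7200
circle(B,6.00) ∩ circle(D,4.00): a=4.4786, h=3.9927
  candidates: C₊=(2.4683,3.0968) cross=18.845; C₋=(7.1403,-3.3792) cross=-18.845
  mode + wants cross > 0 → take C=(2.4683,3.0968) (cross=18.845)
ex = (C−B)/|BC| = (0.2160,0.9764); ey = (-0.9764,0.2160)
P = B + 1.22·ex + -1.39·ey = (2.7929,-1.8706)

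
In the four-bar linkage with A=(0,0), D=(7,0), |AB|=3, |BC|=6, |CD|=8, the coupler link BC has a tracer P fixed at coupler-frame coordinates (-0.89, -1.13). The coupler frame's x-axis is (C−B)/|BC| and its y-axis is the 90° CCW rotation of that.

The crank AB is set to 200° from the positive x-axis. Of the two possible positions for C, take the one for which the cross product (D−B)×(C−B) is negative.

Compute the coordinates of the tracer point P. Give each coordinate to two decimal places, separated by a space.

A=(0,0), D=(7.00,0)
B = A + 3.00·(cos200°, sin200°) = (-2.8191, -1.0261)
|BD| = 9.8725
circle(B,6.00) ∩ circle(D,8.00): a=3.5182, h=4.8603
  candidates: C₊=(0.1749,4.1735) cross=47.983; C₋=(1.1852,-5.4944) cross=-47.983
  mode - wants cross < 0 → take C=(1.1852,-5.4944) (cross=-47.983)
ex = (C−B)/|BC| = (0.6674,-0.7447); ey = (0.7447,0.6674)
P = B + -0.89·ex + -1.13·ey = (-4.2546,-1.1174)

-4.25 -1.12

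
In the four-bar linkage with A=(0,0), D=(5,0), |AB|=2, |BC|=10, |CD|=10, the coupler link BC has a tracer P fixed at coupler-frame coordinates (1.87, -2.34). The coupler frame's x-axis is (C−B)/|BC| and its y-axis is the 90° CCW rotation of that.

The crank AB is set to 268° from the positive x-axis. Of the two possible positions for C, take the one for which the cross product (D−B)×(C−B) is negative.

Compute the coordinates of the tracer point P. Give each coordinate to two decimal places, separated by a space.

A=(0,0), D=(5.00,0)
B = A + 2.00·(cos268°, sin268°) = (-0.0698, -1.9988)
|BD| = 5.4496
circle(B,10.00) ∩ circle(D,10.00): a=2.7248, h=9.6216
  candidates: C₊=(-1.0639,7.9517) cross=52.434; C₋=(5.9941,-9.9505) cross=-52.434
  mode - wants cross < 0 → take C=(5.9941,-9.9505) (cross=-52.434)
ex = (C−B)/|BC| = (0.6064,-0.7952); ey = (0.7952,0.6064)
P = B + 1.87·ex + -2.34·ey = (-0.7965,-4.9047)

-0.80 -4.90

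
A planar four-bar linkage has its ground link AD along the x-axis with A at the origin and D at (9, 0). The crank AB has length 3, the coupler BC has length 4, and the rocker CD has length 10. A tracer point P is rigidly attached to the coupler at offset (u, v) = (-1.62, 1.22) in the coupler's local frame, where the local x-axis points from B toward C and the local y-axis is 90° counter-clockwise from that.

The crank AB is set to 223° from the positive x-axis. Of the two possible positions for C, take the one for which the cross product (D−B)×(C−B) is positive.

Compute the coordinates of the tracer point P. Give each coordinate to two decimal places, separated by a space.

A=(0,0), D=(9.00,0)
B = A + 3.00·(cos223°, sin223°) = (-2.1941, -2.0460)
|BD| = 11.3795
circle(B,4.00) ∩ circle(D,10.00): a=1.9989, h=3.4647
  candidates: C₊=(-0.8507,1.7217) cross=39.427; C₋=(0.3952,-5.0949) cross=-39.427
  mode + wants cross > 0 → take C=(-0.8507,1.7217) (cross=39.427)
ex = (C−B)/|BC| = (0.3358,0.9419); ey = (-0.9419,0.3358)
P = B + -1.62·ex + 1.22·ey = (-3.8873,-3.1622)

-3.89 -3.16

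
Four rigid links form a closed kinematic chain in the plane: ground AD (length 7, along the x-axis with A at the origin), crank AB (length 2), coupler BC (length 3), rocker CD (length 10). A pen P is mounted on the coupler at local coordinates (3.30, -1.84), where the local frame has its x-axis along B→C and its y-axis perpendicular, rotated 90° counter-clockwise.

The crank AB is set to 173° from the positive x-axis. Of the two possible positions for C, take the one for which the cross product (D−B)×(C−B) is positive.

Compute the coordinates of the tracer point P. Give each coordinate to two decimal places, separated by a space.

-0.71 3.80

A=(0,0), D=(7.00,0)
B = A + 2.00·(cos173°, sin173°) = (-1.9851, 0.2437)
|BD| = 8.9884
circle(B,3.00) ∩ circle(D,10.00): a=-0.5679, h=2.9458
  candidates: C₊=(-2.4729,3.2038) cross=26.478; C₋=(-2.6326,-2.6855) cross=-26.478
  mode + wants cross > 0 → take C=(-2.4729,3.2038) (cross=26.478)
ex = (C−B)/|BC| = (-0.1626,0.9867); ey = (-0.9867,-0.1626)
P = B + 3.30·ex + -1.84·ey = (-0.7062,3.7990)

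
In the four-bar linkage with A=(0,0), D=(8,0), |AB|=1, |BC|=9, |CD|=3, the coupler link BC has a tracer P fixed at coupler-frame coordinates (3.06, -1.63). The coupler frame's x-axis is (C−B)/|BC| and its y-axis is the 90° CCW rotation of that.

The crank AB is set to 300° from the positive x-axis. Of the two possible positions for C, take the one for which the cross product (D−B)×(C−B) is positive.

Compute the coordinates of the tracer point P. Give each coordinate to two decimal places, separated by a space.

A=(0,0), D=(8.00,0)
B = A + 1.00·(cos300°, sin300°) = (0.5000, -0.8660)
|BD| = 7.5498
circle(B,9.00) ∩ circle(D,3.00): a=8.5432, h=2.8308
  candidates: C₊=(8.6621,2.9260) cross=21.372; C₋=(9.3116,-2.6981) cross=-21.372
  mode + wants cross > 0 → take C=(8.6621,2.9260) (cross=21.372)
ex = (C−B)/|BC| = (0.9069,0.4213); ey = (-0.4213,0.9069)
P = B + 3.06·ex + -1.63·ey = (3.9619,-1.0550)

3.96 -1.05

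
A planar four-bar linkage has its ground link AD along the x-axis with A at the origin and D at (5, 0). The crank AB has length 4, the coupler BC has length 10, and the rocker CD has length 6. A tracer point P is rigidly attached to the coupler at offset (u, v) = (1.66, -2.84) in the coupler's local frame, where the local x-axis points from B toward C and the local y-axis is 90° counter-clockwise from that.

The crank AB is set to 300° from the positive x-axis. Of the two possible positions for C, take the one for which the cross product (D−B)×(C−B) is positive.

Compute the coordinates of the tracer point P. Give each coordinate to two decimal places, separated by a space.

5.22 -2.82

A=(0,0), D=(5.00,0)
B = A + 4.00·(cos300°, sin300°) = (2.0000, -3.4641)
|BD| = 4.5826
circle(B,10.00) ∩ circle(D,6.00): a=9.2743, h=3.7401
  candidates: C₊=(5.2442,5.9950) cross=17.139; C₋=(10.8987,1.0981) cross=-17.139
  mode + wants cross > 0 → take C=(5.2442,5.9950) (cross=17.139)
ex = (C−B)/|BC| = (0.3244,0.9459); ey = (-0.9459,0.3244)
P = B + 1.66·ex + -2.84·ey = (5.2249,-2.8152)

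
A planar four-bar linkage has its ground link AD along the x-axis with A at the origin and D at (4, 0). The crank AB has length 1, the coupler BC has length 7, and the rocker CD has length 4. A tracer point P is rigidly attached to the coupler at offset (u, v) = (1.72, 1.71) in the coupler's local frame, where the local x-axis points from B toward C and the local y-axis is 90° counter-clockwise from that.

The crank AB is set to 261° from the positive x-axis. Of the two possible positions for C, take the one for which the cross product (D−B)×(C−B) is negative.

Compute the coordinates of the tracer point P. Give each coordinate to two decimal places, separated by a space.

A=(0,0), D=(4.00,0)
B = A + 1.00·(cos261°, sin261°) = (-0.1564, -0.9877)
|BD| = 4.2722
circle(B,7.00) ∩ circle(D,4.00): a=5.9983, h=3.6084
  candidates: C₊=(4.8451,3.9097) cross=15.416; C₋=(6.5136,-3.1116) cross=-15.416
  mode - wants cross < 0 → take C=(6.5136,-3.1116) (cross=-15.416)
ex = (C−B)/|BC| = (0.9529,-0.3034); ey = (0.3034,0.9529)
P = B + 1.72·ex + 1.71·ey = (2.0013,0.1198)

2.00 0.12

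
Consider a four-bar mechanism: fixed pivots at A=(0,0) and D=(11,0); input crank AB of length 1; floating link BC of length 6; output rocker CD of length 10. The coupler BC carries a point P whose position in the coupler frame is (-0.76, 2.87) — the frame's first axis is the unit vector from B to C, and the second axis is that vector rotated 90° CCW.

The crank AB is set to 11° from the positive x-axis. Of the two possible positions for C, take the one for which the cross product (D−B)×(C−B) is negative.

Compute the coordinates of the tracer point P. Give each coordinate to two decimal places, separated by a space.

A=(0,0), D=(11.00,0)
B = A + 1.00·(cos11°, sin11°) = (0.9816, 0.1908)
|BD| = 10.0202
circle(B,6.00) ∩ circle(D,10.00): a=1.8165, h=5.7184
  candidates: C₊=(2.9067,5.8736) cross=57.300; C₋=(2.6889,-5.5612) cross=-57.300
  mode - wants cross < 0 → take C=(2.6889,-5.5612) (cross=-57.300)
ex = (C−B)/|BC| = (0.2846,-0.9587); ey = (0.9587,0.2846)
P = B + -0.76·ex + 2.87·ey = (3.5167,1.7361)

3.52 1.74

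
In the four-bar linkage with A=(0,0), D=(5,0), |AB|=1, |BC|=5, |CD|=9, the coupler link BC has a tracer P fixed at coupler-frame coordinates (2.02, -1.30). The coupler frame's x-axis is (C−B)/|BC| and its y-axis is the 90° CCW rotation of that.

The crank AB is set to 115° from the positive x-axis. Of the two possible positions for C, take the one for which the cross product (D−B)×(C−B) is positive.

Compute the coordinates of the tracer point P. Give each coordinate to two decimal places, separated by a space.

A=(0,0), D=(5.00,0)
B = A + 1.00·(cos115°, sin115°) = (-0.4226, 0.9063)
|BD| = 5.4978
circle(B,5.00) ∩ circle(D,9.00): a=-2.3440, h=4.4165
  candidates: C₊=(-2.0065,5.6488) cross=24.281; C₋=(-3.4626,-3.0634) cross=-24.281
  mode + wants cross > 0 → take C=(-2.0065,5.6488) (cross=24.281)
ex = (C−B)/|BC| = (-0.3168,0.9485); ey = (-0.9485,-0.3168)
P = B + 2.02·ex + -1.30·ey = (0.1705,3.2341)

0.17 3.23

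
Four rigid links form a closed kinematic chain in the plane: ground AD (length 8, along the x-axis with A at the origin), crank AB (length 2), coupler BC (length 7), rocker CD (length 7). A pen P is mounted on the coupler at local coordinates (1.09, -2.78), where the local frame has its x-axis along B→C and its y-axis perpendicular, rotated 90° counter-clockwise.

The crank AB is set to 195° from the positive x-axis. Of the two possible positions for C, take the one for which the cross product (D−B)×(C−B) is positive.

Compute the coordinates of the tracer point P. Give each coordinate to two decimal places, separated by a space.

0.86 -1.58

A=(0,0), D=(8.00,0)
B = A + 2.00·(cos195°, sin195°) = (-1.9319, -0.5176)
|BD| = 9.9453
circle(B,7.00) ∩ circle(D,7.00): a=4.9727, h=4.9267
  candidates: C₊=(2.7776,4.6612) cross=48.998; C₋=(3.2905,-5.1789) cross=-48.998
  mode + wants cross > 0 → take C=(2.7776,4.6612) (cross=48.998)
ex = (C−B)/|BC| = (0.6728,0.7398); ey = (-0.7398,0.6728)
P = B + 1.09·ex + -2.78·ey = (0.8582,-1.5816)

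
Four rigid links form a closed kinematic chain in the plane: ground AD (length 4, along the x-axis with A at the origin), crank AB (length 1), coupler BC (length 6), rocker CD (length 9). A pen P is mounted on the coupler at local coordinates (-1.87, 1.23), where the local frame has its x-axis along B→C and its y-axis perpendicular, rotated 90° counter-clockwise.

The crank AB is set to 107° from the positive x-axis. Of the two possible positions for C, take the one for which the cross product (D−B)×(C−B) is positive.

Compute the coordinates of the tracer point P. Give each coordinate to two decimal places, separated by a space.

A=(0,0), D=(4.00,0)
B = A + 1.00·(cos107°, sin107°) = (-0.2924, 0.9563)
|BD| = 4.3976
circle(B,6.00) ∩ circle(D,9.00): a=-2.9176, h=5.2429
  candidates: C₊=(-2.0000,6.7082) cross=23.056; C₋=(-4.2803,-3.5266) cross=-23.056
  mode + wants cross > 0 → take C=(-2.0000,6.7082) (cross=23.056)
ex = (C−B)/|BC| = (-0.2846,0.9586); ey = (-0.9586,-0.2846)
P = B + -1.87·ex + 1.23·ey = (-0.9393,-1.1864)

-0.94 -1.19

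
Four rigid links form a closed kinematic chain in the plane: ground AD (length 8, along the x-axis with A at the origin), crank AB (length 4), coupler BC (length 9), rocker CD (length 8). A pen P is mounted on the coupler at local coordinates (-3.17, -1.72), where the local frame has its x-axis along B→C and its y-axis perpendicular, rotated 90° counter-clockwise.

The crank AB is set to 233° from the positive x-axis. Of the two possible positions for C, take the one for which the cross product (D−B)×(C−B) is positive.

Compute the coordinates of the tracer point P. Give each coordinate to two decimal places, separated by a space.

A=(0,0), D=(8.00,0)
B = A + 4.00·(cos233°, sin233°) = (-2.4073, -3.1945)
|BD| = 10.8865
circle(B,9.00) ∩ circle(D,8.00): a=6.2240, h=6.5009
  candidates: C₊=(1.6352,4.8465) cross=70.772; C₋=(5.4504,-7.5828) cross=-70.772
  mode + wants cross > 0 → take C=(1.6352,4.8465) (cross=70.772)
ex = (C−B)/|BC| = (0.4492,0.8935); ey = (-0.8935,0.4492)
P = B + -3.17·ex + -1.72·ey = (-2.2944,-6.7993)

-2.29 -6.80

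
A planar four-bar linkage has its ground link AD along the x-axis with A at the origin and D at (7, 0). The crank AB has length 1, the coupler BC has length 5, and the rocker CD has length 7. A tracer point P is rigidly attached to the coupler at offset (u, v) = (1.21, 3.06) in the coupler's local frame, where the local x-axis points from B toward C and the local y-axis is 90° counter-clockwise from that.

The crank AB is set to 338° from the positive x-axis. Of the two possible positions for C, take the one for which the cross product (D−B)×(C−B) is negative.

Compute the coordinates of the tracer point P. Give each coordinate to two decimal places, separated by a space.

A=(0,0), D=(7.00,0)
B = A + 1.00·(cos338°, sin338°) = (0.9272, -0.3746)
|BD| = 6.0844
circle(B,5.00) ∩ circle(D,7.00): a=1.0699, h=4.8842
  candidates: C₊=(1.6943,4.5662) cross=29.717; C₋=(2.2958,-5.1837) cross=-29.717
  mode - wants cross < 0 → take C=(2.2958,-5.1837) (cross=-29.717)
ex = (C−B)/|BC| = (0.2737,-0.9618); ey = (0.9618,0.2737)
P = B + 1.21·ex + 3.06·ey = (4.2015,-0.7008)

4.20 -0.70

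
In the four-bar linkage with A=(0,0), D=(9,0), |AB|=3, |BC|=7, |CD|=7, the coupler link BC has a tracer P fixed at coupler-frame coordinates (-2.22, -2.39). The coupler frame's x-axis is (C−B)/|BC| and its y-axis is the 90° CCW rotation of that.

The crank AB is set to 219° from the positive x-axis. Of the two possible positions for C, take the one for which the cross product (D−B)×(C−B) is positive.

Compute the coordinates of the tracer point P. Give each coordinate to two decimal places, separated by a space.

A=(0,0), D=(9.00,0)
B = A + 3.00·(cos219°, sin219°) = (-2.3314, -1.8880)
|BD| = 11.4876
circle(B,7.00) ∩ circle(D,7.00): a=5.7438, h=4.0011
  candidates: C₊=(2.6767,3.0027) cross=45.963; C₋=(3.9918,-4.8906) cross=-45.963
  mode + wants cross > 0 → take C=(2.6767,3.0027) (cross=45.963)
ex = (C−B)/|BC| = (0.7155,0.6987); ey = (-0.6987,0.7155)
P = B + -2.22·ex + -2.39·ey = (-2.2499,-5.1489)

-2.25 -5.15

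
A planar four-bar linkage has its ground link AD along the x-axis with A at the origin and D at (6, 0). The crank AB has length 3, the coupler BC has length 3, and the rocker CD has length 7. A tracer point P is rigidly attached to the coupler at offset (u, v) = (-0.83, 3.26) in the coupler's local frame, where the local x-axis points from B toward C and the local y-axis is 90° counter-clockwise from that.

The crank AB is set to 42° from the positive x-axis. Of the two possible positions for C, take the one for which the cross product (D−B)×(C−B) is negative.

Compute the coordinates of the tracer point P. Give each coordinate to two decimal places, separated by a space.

3.28 -1.19

A=(0,0), D=(6.00,0)
B = A + 3.00·(cos42°, sin42°) = (2.2294, 2.0074)
|BD| = 4.2716
circle(B,3.00) ∩ circle(D,7.00): a=-2.5462, h=1.5864
  candidates: C₊=(0.7274,4.6043) cross=6.776; C₋=(-0.7636,1.8037) cross=-6.776
  mode - wants cross < 0 → take C=(-0.7636,1.8037) (cross=-6.776)
ex = (C−B)/|BC| = (-0.9977,-0.0679); ey = (0.0679,-0.9977)
P = B + -0.83·ex + 3.26·ey = (3.2789,-1.1887)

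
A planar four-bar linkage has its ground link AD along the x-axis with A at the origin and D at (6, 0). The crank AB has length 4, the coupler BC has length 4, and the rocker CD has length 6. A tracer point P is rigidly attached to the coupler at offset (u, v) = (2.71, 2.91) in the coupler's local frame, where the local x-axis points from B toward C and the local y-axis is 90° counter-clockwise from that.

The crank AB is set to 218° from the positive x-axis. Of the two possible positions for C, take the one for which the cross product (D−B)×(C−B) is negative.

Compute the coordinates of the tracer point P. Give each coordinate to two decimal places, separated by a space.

A=(0,0), D=(6.00,0)
B = A + 4.00·(cos218°, sin218°) = (-3.1520, -2.4626)
|BD| = 9.4776
circle(B,4.00) ∩ circle(D,6.00): a=3.6837, h=1.5590
  candidates: C₊=(-0.0000,0.0000) cross=14.776; C₋=(0.8102,-3.0110) cross=-14.776
  mode - wants cross < 0 → take C=(0.8102,-3.0110) (cross=-14.776)
ex = (C−B)/|BC| = (0.9906,-0.1371); ey = (0.1371,0.9906)
P = B + 2.71·ex + 2.91·ey = (-0.0687,0.0484)

-0.07 0.05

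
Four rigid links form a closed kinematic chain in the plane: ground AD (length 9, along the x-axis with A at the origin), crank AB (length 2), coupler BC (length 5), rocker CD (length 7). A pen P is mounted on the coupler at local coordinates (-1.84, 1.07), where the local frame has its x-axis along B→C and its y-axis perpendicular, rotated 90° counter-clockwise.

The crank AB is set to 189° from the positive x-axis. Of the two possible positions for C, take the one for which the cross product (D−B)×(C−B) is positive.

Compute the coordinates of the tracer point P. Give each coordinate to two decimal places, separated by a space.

-4.10 -0.31

A=(0,0), D=(9.00,0)
B = A + 2.00·(cos189°, sin189°) = (-1.9754, -0.3129)
|BD| = 10.9798
circle(B,5.00) ∩ circle(D,7.00): a=4.3970, h=2.3804
  candidates: C₊=(2.3520,2.1919) cross=26.136; C₋=(2.4877,-2.5670) cross=-26.136
  mode + wants cross > 0 → take C=(2.3520,2.1919) (cross=26.136)
ex = (C−B)/|BC| = (0.8655,0.5009); ey = (-0.5009,0.8655)
P = B + -1.84·ex + 1.07·ey = (-4.1039,-0.3085)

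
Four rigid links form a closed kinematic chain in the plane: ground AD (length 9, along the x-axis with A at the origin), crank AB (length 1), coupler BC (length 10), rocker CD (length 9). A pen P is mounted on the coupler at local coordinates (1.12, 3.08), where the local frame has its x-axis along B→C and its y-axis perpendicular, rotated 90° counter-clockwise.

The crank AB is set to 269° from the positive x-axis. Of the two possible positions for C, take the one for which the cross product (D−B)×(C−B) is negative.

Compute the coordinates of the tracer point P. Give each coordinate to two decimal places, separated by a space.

3.06 0.14

A=(0,0), D=(9.00,0)
B = A + 1.00·(cos269°, sin269°) = (-0.0175, -0.9998)
|BD| = 9.0727
circle(B,10.00) ∩ circle(D,9.00): a=5.5835, h=8.2961
  candidates: C₊=(4.6177,7.8610) cross=75.268; C₋=(6.4463,-8.6301) cross=-75.268
  mode - wants cross < 0 → take C=(6.4463,-8.6301) (cross=-75.268)
ex = (C−B)/|BC| = (0.6464,-0.7630); ey = (0.7630,0.6464)
P = B + 1.12·ex + 3.08·ey = (3.0566,0.1364)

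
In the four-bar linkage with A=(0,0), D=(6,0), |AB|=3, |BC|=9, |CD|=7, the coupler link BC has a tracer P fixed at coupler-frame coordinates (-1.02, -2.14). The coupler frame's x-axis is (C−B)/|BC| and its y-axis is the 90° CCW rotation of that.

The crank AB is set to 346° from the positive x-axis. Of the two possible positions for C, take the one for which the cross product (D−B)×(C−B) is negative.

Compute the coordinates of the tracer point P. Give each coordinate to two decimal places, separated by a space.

A=(0,0), D=(6.00,0)
B = A + 3.00·(cos346°, sin346°) = (2.9109, -0.7258)
|BD| = 3.1732
circle(B,9.00) ∩ circle(D,7.00): a=6.6288, h=6.0876
  candidates: C₊=(7.9717,6.7166) cross=19.317; C₋=(10.7563,-5.1359) cross=-19.317
  mode - wants cross < 0 → take C=(10.7563,-5.1359) (cross=-19.317)
ex = (C−B)/|BC| = (0.8717,-0.4900); ey = (0.4900,0.8717)
P = B + -1.02·ex + -2.14·ey = (0.9731,-2.0914)

0.97 -2.09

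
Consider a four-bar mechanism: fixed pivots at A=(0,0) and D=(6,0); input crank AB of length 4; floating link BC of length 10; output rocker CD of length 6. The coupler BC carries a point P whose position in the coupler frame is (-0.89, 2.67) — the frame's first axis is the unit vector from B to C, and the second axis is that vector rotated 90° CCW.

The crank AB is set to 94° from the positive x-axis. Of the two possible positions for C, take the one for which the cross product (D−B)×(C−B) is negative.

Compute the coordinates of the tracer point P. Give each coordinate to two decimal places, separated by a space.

1.90 5.77

A=(0,0), D=(6.00,0)
B = A + 4.00·(cos94°, sin94°) = (-0.2790, 3.9903)
|BD| = 7.4396
circle(B,10.00) ∩ circle(D,6.00): a=8.0211, h=5.9718
  candidates: C₊=(9.6937,4.7283) cross=44.428; C₋=(3.2878,-5.3520) cross=-44.428
  mode - wants cross < 0 → take C=(3.2878,-5.3520) (cross=-44.428)
ex = (C−B)/|BC| = (0.3567,-0.9342); ey = (0.9342,0.3567)
P = B + -0.89·ex + 2.67·ey = (1.8979,5.7741)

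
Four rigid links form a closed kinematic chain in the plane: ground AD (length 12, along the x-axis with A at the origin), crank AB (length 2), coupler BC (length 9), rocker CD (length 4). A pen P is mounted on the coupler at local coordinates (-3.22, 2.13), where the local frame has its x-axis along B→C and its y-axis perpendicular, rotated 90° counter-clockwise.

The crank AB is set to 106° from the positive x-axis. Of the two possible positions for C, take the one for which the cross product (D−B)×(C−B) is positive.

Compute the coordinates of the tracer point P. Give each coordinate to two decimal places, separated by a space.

-3.75 4.08

A=(0,0), D=(12.00,0)
B = A + 2.00·(cos106°, sin106°) = (-0.5513, 1.9225)
|BD| = 12.6977
circle(B,9.00) ∩ circle(D,4.00): a=8.9084, h=1.2811
  candidates: C₊=(8.4483,1.8400) cross=16.267; C₋=(8.0604,-0.6926) cross=-16.267
  mode + wants cross > 0 → take C=(8.4483,1.8400) (cross=16.267)
ex = (C−B)/|BC| = (1.0000,-0.0092); ey = (0.0092,1.0000)
P = B + -3.22·ex + 2.13·ey = (-3.7516,4.0819)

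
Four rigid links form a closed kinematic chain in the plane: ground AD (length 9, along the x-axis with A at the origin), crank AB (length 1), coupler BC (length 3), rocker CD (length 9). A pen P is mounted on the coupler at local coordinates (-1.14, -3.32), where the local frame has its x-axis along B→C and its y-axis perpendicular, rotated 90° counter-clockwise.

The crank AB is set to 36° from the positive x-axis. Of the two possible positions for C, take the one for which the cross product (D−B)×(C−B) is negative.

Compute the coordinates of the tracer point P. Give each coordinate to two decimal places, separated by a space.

A=(0,0), D=(9.00,0)
B = A + 1.00·(cos36°, sin36°) = (0.8090, 0.5878)
|BD| = 8.2120
circle(B,3.00) ∩ circle(D,9.00): a=-0.2778, h=2.9871
  candidates: C₊=(0.7458,3.5871) cross=24.530; C₋=(0.3181,-2.3718) cross=-24.530
  mode - wants cross < 0 → take C=(0.3181,-2.3718) (cross=-24.530)
ex = (C−B)/|BC| = (-0.1636,-0.9865); ey = (0.9865,-0.1636)
P = B + -1.14·ex + -3.32·ey = (-2.2797,2.2557)

-2.28 2.26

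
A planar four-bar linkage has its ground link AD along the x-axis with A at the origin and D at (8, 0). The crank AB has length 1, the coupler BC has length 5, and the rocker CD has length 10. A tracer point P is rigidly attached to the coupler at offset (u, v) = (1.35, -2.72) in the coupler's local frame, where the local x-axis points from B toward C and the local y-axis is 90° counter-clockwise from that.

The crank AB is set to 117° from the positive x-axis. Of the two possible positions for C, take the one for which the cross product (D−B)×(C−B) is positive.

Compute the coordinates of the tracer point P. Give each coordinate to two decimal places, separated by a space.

A=(0,0), D=(8.00,0)
B = A + 1.00·(cos117°, sin117°) = (-0.4540, 0.8910)
|BD| = 8.5008
circle(B,5.00) ∩ circle(D,10.00): a=-0.1609, h=4.9974
  candidates: C₊=(-0.0902,5.8778) cross=42.482; C₋=(-1.1378,-4.0620) cross=-42.482
  mode + wants cross > 0 → take C=(-0.0902,5.8778) (cross=42.482)
ex = (C−B)/|BC| = (0.0728,0.9974); ey = (-0.9974,0.0728)
P = B + 1.35·ex + -2.72·ey = (2.3570,2.0395)

2.36 2.04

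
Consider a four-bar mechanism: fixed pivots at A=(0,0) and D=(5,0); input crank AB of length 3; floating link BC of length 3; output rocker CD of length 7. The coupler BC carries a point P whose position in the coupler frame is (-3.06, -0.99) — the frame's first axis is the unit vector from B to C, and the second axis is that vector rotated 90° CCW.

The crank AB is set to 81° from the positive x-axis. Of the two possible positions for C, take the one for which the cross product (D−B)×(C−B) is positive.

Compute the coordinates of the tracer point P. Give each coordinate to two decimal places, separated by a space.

A=(0,0), D=(5.00,0)
B = A + 3.00·(cos81°, sin81°) = (0.4693, 2.9631)
|BD| = 5.4136
circle(B,3.00) ∩ circle(D,7.00): a=-0.9876, h=2.8328
  candidates: C₊=(1.1932,5.8744) cross=15.335; C₋=(-1.9077,1.1328) cross=-15.335
  mode + wants cross > 0 → take C=(1.1932,5.8744) (cross=15.335)
ex = (C−B)/|BC| = (0.2413,0.9704); ey = (-0.9704,0.2413)
P = B + -3.06·ex + -0.99·ey = (0.6916,-0.2454)

0.69 -0.25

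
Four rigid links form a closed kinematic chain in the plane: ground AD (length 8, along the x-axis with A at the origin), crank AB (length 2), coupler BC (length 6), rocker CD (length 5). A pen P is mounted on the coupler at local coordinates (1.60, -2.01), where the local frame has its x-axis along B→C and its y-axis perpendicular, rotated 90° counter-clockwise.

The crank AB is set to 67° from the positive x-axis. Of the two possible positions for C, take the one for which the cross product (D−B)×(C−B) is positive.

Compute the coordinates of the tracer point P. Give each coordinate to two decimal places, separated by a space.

A=(0,0), D=(8.00,0)
B = A + 2.00·(cos67°, sin67°) = (0.7815, 1.8410)
|BD| = 7.4496
circle(B,6.00) ∩ circle(D,5.00): a=4.4631, h=4.0101
  candidates: C₊=(6.0971,4.6238) cross=29.874; C₋=(4.1151,-3.1477) cross=-29.874
  mode + wants cross > 0 → take C=(6.0971,4.6238) (cross=29.874)
ex = (C−B)/|BC| = (0.8859,0.4638); ey = (-0.4638,0.8859)
P = B + 1.60·ex + -2.01·ey = (3.1312,0.8023)

3.13 0.80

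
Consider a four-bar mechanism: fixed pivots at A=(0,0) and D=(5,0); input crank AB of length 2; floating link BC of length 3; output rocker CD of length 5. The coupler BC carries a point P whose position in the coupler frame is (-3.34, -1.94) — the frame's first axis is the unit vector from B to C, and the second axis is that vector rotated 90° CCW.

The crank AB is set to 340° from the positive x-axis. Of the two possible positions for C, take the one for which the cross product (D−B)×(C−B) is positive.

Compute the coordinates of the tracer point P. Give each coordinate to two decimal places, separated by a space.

5.23 -2.61

A=(0,0), D=(5.00,0)
B = A + 2.00·(cos340°, sin340°) = (1.8794, -0.6840)
|BD| = 3.1947
circle(B,3.00) ∩ circle(D,5.00): a=-0.9068, h=2.8597
  candidates: C₊=(0.3813,1.9152) cross=9.136; C₋=(1.6059,-3.6716) cross=-9.136
  mode + wants cross > 0 → take C=(0.3813,1.9152) (cross=9.136)
ex = (C−B)/|BC| = (-0.4994,0.8664); ey = (-0.8664,-0.4994)
P = B + -3.34·ex + -1.94·ey = (5.2280,-2.6091)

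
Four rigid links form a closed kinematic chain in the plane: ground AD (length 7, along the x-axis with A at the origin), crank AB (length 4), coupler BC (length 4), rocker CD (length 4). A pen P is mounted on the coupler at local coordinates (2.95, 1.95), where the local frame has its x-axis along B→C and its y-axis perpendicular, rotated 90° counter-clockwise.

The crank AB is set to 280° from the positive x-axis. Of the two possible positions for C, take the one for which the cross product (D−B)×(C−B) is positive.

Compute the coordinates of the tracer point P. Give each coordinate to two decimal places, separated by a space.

0.87 -0.41

A=(0,0), D=(7.00,0)
B = A + 4.00·(cos280°, sin280°) = (0.6946, -3.9392)
|BD| = 7.4348
circle(B,4.00) ∩ circle(D,4.00): a=3.7174, h=1.4768
  candidates: C₊=(3.0648,-0.7171) cross=10.980; C₋=(4.6298,-3.2221) cross=-10.980
  mode + wants cross > 0 → take C=(3.0648,-0.7171) (cross=10.980)
ex = (C−B)/|BC| = (0.5926,0.8055); ey = (-0.8055,0.5926)
P = B + 2.95·ex + 1.95·ey = (0.8718,-0.4074)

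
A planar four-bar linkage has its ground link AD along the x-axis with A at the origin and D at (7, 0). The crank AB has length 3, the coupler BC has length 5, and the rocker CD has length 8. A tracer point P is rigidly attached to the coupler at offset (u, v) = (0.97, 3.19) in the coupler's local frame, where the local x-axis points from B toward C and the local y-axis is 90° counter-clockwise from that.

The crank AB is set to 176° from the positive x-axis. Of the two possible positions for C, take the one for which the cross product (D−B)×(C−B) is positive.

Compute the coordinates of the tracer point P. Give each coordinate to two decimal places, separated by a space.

A=(0,0), D=(7.00,0)
B = A + 3.00·(cos176°, sin176°) = (-2.9927, 0.2093)
|BD| = 9.9949
circle(B,5.00) ∩ circle(D,8.00): a=3.0464, h=3.9647
  candidates: C₊=(0.1361,4.1094) cross=39.627; C₋=(-0.0299,-3.8184) cross=-39.627
  mode + wants cross > 0 → take C=(0.1361,4.1094) (cross=39.627)
ex = (C−B)/|BC| = (0.6258,0.7800); ey = (-0.7800,0.6258)
P = B + 0.97·ex + 3.19·ey = (-4.8740,2.9621)

-4.87 2.96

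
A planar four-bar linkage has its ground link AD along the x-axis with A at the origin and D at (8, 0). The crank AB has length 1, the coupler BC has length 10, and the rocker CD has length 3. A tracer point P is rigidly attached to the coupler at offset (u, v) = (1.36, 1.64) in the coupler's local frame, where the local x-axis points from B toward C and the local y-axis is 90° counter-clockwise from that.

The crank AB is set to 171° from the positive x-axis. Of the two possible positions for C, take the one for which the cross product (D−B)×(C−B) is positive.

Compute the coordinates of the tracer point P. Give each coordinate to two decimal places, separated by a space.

A=(0,0), D=(8.00,0)
B = A + 1.00·(cos171°, sin171°) = (-0.9877, 0.1564)
|BD| = 8.9890
circle(B,10.00) ∩ circle(D,3.00): a=9.5562, h=2.9459
  candidates: C₊=(8.6184,2.9356) cross=26.481; C₋=(8.5158,-2.9553) cross=-26.481
  mode + wants cross > 0 → take C=(8.6184,2.9356) (cross=26.481)
ex = (C−B)/|BC| = (0.9606,0.2779); ey = (-0.2779,0.9606)
P = B + 1.36·ex + 1.64·ey = (-0.1370,2.1098)

-0.14 2.11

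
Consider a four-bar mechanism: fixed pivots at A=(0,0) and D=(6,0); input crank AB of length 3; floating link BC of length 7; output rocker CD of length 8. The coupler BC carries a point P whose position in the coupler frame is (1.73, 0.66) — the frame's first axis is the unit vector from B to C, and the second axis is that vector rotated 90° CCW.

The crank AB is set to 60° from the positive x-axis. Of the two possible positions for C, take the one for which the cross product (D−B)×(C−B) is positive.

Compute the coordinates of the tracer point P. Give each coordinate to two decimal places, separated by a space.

A=(0,0), D=(6.00,0)
B = A + 3.00·(cos60°, sin60°) = (1.5000, 2.5981)
|BD| = 5.1962
circle(B,7.00) ∩ circle(D,8.00): a=1.1547, h=6.9041
  candidates: C₊=(5.9521,7.9999) cross=35.875; C₋=(-0.9521,-3.9584) cross=-35.875
  mode + wants cross > 0 → take C=(5.9521,7.9999) (cross=35.875)
ex = (C−B)/|BC| = (0.6360,0.7717); ey = (-0.7717,0.6360)
P = B + 1.73·ex + 0.66·ey = (2.0910,4.3529)

2.09 4.35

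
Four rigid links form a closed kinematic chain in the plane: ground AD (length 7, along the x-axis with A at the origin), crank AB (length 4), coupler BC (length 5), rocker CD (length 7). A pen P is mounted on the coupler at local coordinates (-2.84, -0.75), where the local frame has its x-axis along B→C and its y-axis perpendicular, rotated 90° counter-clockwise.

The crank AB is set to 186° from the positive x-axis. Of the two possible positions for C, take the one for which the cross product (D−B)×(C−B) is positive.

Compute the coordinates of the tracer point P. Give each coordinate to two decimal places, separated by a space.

-6.04 -2.51

A=(0,0), D=(7.00,0)
B = A + 4.00·(cos186°, sin186°) = (-3.9781, -0.4181)
|BD| = 10.9860
circle(B,5.00) ∩ circle(D,7.00): a=4.4007, h=2.3735
  candidates: C₊=(0.3291,2.1212) cross=26.076; C₋=(0.5098,-2.6224) cross=-26.076
  mode + wants cross > 0 → take C=(0.3291,2.1212) (cross=26.076)
ex = (C−B)/|BC| = (0.8614,0.5079); ey = (-0.5079,0.8614)
P = B + -2.84·ex + -0.75·ey = (-6.0437,-2.5065)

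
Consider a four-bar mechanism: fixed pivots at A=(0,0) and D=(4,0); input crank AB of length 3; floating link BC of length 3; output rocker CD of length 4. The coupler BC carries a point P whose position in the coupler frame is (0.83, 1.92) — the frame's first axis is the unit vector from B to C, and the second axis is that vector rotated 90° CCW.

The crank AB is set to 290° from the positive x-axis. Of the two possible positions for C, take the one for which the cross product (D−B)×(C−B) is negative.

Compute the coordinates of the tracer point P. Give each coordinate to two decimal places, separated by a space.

2.54 -1.38

A=(0,0), D=(4.00,0)
B = A + 3.00·(cos290°, sin290°) = (1.0261, -2.8191)
|BD| = 4.0977
circle(B,3.00) ∩ circle(D,4.00): a=1.1947, h=2.7518
  candidates: C₊=(0.0000,-0.0000) cross=11.276; C₋=(3.7863,-3.9943) cross=-11.276
  mode - wants cross < 0 → take C=(3.7863,-3.9943) (cross=-11.276)
ex = (C−B)/|BC| = (0.9201,-0.3917); ey = (0.3917,0.9201)
P = B + 0.83·ex + 1.92·ey = (2.5419,-1.3777)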